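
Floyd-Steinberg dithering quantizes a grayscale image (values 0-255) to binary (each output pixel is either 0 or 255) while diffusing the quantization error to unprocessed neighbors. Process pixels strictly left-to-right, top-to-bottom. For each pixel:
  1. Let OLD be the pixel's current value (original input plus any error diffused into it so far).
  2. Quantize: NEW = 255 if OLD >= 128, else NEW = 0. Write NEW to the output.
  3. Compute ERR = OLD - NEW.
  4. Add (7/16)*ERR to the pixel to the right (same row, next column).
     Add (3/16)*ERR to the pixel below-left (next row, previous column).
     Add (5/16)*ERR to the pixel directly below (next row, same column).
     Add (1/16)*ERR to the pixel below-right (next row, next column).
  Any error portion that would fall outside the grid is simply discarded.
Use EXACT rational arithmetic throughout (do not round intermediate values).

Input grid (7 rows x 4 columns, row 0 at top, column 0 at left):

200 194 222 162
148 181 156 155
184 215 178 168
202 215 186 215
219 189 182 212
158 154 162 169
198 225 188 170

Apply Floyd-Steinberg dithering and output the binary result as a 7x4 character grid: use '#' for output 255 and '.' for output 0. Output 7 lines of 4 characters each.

(0,0): OLD=200 → NEW=255, ERR=-55
(0,1): OLD=2719/16 → NEW=255, ERR=-1361/16
(0,2): OLD=47305/256 → NEW=255, ERR=-17975/256
(0,3): OLD=537727/4096 → NEW=255, ERR=-506753/4096
(1,0): OLD=29405/256 → NEW=0, ERR=29405/256
(1,1): OLD=385163/2048 → NEW=255, ERR=-137077/2048
(1,2): OLD=4997863/65536 → NEW=0, ERR=4997863/65536
(1,3): OLD=152372481/1048576 → NEW=255, ERR=-115014399/1048576
(2,0): OLD=6794281/32768 → NEW=255, ERR=-1561559/32768
(2,1): OLD=204170963/1048576 → NEW=255, ERR=-63215917/1048576
(2,2): OLD=316054431/2097152 → NEW=255, ERR=-218719329/2097152
(2,3): OLD=3115896899/33554432 → NEW=0, ERR=3115896899/33554432
(3,0): OLD=2949500441/16777216 → NEW=255, ERR=-1328689639/16777216
(3,1): OLD=37306740103/268435456 → NEW=255, ERR=-31144301177/268435456
(3,2): OLD=499471689081/4294967296 → NEW=0, ERR=499471689081/4294967296
(3,3): OLD=19817226151375/68719476736 → NEW=255, ERR=2293759583695/68719476736
(4,0): OLD=740869763173/4294967296 → NEW=255, ERR=-354346897307/4294967296
(4,1): OLD=4587139623727/34359738368 → NEW=255, ERR=-4174593660113/34359738368
(4,2): OLD=180532877789903/1099511627776 → NEW=255, ERR=-99842587292977/1099511627776
(4,3): OLD=3342010849465689/17592186044416 → NEW=255, ERR=-1143996591860391/17592186044416
(5,0): OLD=60163761721685/549755813888 → NEW=0, ERR=60163761721685/549755813888
(5,1): OLD=2493313761736051/17592186044416 → NEW=255, ERR=-1992693679590029/17592186044416
(5,2): OLD=565415679906215/8796093022208 → NEW=0, ERR=565415679906215/8796093022208
(5,3): OLD=48167626226798287/281474976710656 → NEW=255, ERR=-23608492834418993/281474976710656
(6,0): OLD=59380166225409401/281474976710656 → NEW=255, ERR=-12395952835807879/281474976710656
(6,1): OLD=852206503213003487/4503599627370496 → NEW=255, ERR=-296211401766472993/4503599627370496
(6,2): OLD=11277474769297892329/72057594037927936 → NEW=255, ERR=-7097211710373731351/72057594037927936
(6,3): OLD=120729188232283268703/1152921504606846976 → NEW=0, ERR=120729188232283268703/1152921504606846976
Row 0: ####
Row 1: .#.#
Row 2: ###.
Row 3: ##.#
Row 4: ####
Row 5: .#.#
Row 6: ###.

Answer: ####
.#.#
###.
##.#
####
.#.#
###.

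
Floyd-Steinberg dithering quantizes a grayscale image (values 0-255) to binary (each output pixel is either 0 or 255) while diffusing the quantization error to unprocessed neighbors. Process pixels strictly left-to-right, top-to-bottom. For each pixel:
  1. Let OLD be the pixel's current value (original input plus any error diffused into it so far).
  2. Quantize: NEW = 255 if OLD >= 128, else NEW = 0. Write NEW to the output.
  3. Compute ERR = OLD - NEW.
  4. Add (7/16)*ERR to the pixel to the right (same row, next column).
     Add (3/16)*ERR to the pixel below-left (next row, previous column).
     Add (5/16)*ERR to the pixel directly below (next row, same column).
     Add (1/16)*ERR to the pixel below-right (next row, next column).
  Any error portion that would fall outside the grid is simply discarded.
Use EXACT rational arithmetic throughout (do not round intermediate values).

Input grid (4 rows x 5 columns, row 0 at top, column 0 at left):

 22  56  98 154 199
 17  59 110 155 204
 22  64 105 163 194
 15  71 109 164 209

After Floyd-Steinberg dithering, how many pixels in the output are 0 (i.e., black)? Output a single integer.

Answer: 12

Derivation:
(0,0): OLD=22 → NEW=0, ERR=22
(0,1): OLD=525/8 → NEW=0, ERR=525/8
(0,2): OLD=16219/128 → NEW=0, ERR=16219/128
(0,3): OLD=428925/2048 → NEW=255, ERR=-93315/2048
(0,4): OLD=5867627/32768 → NEW=255, ERR=-2488213/32768
(1,0): OLD=4631/128 → NEW=0, ERR=4631/128
(1,1): OLD=123361/1024 → NEW=0, ERR=123361/1024
(1,2): OLD=6483509/32768 → NEW=255, ERR=-1872331/32768
(1,3): OLD=14345137/131072 → NEW=0, ERR=14345137/131072
(1,4): OLD=472498547/2097152 → NEW=255, ERR=-62275213/2097152
(2,0): OLD=915771/16384 → NEW=0, ERR=915771/16384
(2,1): OLD=61681529/524288 → NEW=0, ERR=61681529/524288
(2,2): OLD=1398090539/8388608 → NEW=255, ERR=-741004501/8388608
(2,3): OLD=20054282705/134217728 → NEW=255, ERR=-14171237935/134217728
(2,4): OLD=312174514295/2147483648 → NEW=255, ERR=-235433815945/2147483648
(3,0): OLD=457397067/8388608 → NEW=0, ERR=457397067/8388608
(3,1): OLD=7955810863/67108864 → NEW=0, ERR=7955810863/67108864
(3,2): OLD=259453467253/2147483648 → NEW=0, ERR=259453467253/2147483648
(3,3): OLD=677684216029/4294967296 → NEW=255, ERR=-417532444451/4294967296
(3,4): OLD=8631825753297/68719476736 → NEW=0, ERR=8631825753297/68719476736
Output grid:
  Row 0: ...##  (3 black, running=3)
  Row 1: ..#.#  (3 black, running=6)
  Row 2: ..###  (2 black, running=8)
  Row 3: ...#.  (4 black, running=12)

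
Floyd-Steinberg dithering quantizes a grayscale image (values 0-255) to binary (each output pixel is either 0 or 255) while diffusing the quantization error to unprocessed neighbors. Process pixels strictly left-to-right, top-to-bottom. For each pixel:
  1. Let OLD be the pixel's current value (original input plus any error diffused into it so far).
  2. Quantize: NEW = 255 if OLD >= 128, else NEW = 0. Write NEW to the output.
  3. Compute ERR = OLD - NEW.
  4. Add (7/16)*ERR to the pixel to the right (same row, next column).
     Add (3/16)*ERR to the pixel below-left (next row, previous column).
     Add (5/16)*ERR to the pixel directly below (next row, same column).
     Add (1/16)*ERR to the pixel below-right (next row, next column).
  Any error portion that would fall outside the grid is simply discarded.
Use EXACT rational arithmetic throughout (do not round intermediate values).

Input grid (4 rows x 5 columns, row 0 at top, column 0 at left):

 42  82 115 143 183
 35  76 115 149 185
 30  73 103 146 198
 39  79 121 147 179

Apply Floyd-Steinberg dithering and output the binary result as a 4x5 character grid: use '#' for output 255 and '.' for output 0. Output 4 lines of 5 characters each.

Answer: ..#.#
..##.
.#..#
..###

Derivation:
(0,0): OLD=42 → NEW=0, ERR=42
(0,1): OLD=803/8 → NEW=0, ERR=803/8
(0,2): OLD=20341/128 → NEW=255, ERR=-12299/128
(0,3): OLD=206771/2048 → NEW=0, ERR=206771/2048
(0,4): OLD=7443941/32768 → NEW=255, ERR=-911899/32768
(1,0): OLD=8569/128 → NEW=0, ERR=8569/128
(1,1): OLD=124175/1024 → NEW=0, ERR=124175/1024
(1,2): OLD=5348731/32768 → NEW=255, ERR=-3007109/32768
(1,3): OLD=16931647/131072 → NEW=255, ERR=-16491713/131072
(1,4): OLD=267526493/2097152 → NEW=0, ERR=267526493/2097152
(2,0): OLD=1206805/16384 → NEW=0, ERR=1206805/16384
(2,1): OLD=68208631/524288 → NEW=255, ERR=-65484809/524288
(2,2): OLD=30741285/8388608 → NEW=0, ERR=30741285/8388608
(2,3): OLD=16974127135/134217728 → NEW=0, ERR=16974127135/134217728
(2,4): OLD=612741615897/2147483648 → NEW=255, ERR=65133285657/2147483648
(3,0): OLD=323790085/8388608 → NEW=0, ERR=323790085/8388608
(3,1): OLD=4170527201/67108864 → NEW=0, ERR=4170527201/67108864
(3,2): OLD=354850475323/2147483648 → NEW=255, ERR=-192757854917/2147483648
(3,3): OLD=657847044051/4294967296 → NEW=255, ERR=-437369616429/4294967296
(3,4): OLD=10433703945631/68719476736 → NEW=255, ERR=-7089762622049/68719476736
Row 0: ..#.#
Row 1: ..##.
Row 2: .#..#
Row 3: ..###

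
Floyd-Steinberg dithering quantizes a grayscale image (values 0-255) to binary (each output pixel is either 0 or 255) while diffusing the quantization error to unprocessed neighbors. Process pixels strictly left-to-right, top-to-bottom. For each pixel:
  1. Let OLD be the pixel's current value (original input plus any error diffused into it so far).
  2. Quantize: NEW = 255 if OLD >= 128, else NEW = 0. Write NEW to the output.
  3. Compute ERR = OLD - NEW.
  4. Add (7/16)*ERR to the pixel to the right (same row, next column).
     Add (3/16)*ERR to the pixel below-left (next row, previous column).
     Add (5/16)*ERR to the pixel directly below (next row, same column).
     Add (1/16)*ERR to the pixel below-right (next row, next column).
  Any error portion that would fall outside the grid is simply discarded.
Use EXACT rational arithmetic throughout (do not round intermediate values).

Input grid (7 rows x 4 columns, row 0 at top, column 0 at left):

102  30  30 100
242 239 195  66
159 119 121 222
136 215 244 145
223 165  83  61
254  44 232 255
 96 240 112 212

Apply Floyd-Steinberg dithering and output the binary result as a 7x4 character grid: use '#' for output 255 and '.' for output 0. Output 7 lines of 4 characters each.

Answer: ....
###.
#.##
###.
#..#
#.##
.###

Derivation:
(0,0): OLD=102 → NEW=0, ERR=102
(0,1): OLD=597/8 → NEW=0, ERR=597/8
(0,2): OLD=8019/128 → NEW=0, ERR=8019/128
(0,3): OLD=260933/2048 → NEW=0, ERR=260933/2048
(1,0): OLD=36847/128 → NEW=255, ERR=4207/128
(1,1): OLD=301897/1024 → NEW=255, ERR=40777/1024
(1,2): OLD=8537789/32768 → NEW=255, ERR=181949/32768
(1,3): OLD=58804155/524288 → NEW=0, ERR=58804155/524288
(2,0): OLD=2895667/16384 → NEW=255, ERR=-1282253/16384
(2,1): OLD=52585889/524288 → NEW=0, ERR=52585889/524288
(2,2): OLD=199371125/1048576 → NEW=255, ERR=-68015755/1048576
(2,3): OLD=3842295585/16777216 → NEW=255, ERR=-435894495/16777216
(3,0): OLD=1093447875/8388608 → NEW=255, ERR=-1045647165/8388608
(3,1): OLD=23455260829/134217728 → NEW=255, ERR=-10770259811/134217728
(3,2): OLD=408064627939/2147483648 → NEW=255, ERR=-139543702301/2147483648
(3,3): OLD=3587087404213/34359738368 → NEW=0, ERR=3587087404213/34359738368
(4,0): OLD=362926300871/2147483648 → NEW=255, ERR=-184682029369/2147483648
(4,1): OLD=1414322529557/17179869184 → NEW=0, ERR=1414322529557/17179869184
(4,2): OLD=62270827483445/549755813888 → NEW=0, ERR=62270827483445/549755813888
(4,3): OLD=1223701271286787/8796093022208 → NEW=255, ERR=-1019302449376253/8796093022208
(5,0): OLD=66674674777687/274877906944 → NEW=255, ERR=-3419191493033/274877906944
(5,1): OLD=704984899735681/8796093022208 → NEW=0, ERR=704984899735681/8796093022208
(5,2): OLD=1257308861945809/4398046511104 → NEW=255, ERR=135807001614289/4398046511104
(5,3): OLD=33689178546062541/140737488355328 → NEW=255, ERR=-2198880984546099/140737488355328
(6,0): OLD=15078682942433251/140737488355328 → NEW=0, ERR=15078682942433251/140737488355328
(6,1): OLD=713668373970885605/2251799813685248 → NEW=255, ERR=139459421481147365/2251799813685248
(6,2): OLD=5434036987698697395/36028797018963968 → NEW=255, ERR=-3753306252137114445/36028797018963968
(6,3): OLD=94234499020371227109/576460752303423488 → NEW=255, ERR=-52762992817001762331/576460752303423488
Row 0: ....
Row 1: ###.
Row 2: #.##
Row 3: ###.
Row 4: #..#
Row 5: #.##
Row 6: .###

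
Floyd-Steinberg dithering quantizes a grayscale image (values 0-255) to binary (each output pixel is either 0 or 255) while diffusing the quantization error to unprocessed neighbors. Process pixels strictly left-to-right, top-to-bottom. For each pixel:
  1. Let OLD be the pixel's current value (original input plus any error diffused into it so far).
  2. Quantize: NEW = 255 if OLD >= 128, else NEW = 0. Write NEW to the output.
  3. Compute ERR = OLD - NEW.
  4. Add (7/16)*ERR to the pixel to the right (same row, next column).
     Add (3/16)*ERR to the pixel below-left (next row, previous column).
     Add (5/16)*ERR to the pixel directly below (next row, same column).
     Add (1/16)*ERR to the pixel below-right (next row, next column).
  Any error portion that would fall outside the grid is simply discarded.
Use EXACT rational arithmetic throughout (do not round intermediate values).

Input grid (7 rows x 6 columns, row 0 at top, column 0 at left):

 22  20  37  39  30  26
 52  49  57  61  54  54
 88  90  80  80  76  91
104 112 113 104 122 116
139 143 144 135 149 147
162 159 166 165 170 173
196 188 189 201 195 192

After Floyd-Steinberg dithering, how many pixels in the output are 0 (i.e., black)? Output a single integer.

(0,0): OLD=22 → NEW=0, ERR=22
(0,1): OLD=237/8 → NEW=0, ERR=237/8
(0,2): OLD=6395/128 → NEW=0, ERR=6395/128
(0,3): OLD=124637/2048 → NEW=0, ERR=124637/2048
(0,4): OLD=1855499/32768 → NEW=0, ERR=1855499/32768
(0,5): OLD=26619981/524288 → NEW=0, ERR=26619981/524288
(1,0): OLD=8247/128 → NEW=0, ERR=8247/128
(1,1): OLD=99521/1024 → NEW=0, ERR=99521/1024
(1,2): OLD=4207253/32768 → NEW=255, ERR=-4148587/32768
(1,3): OLD=5029009/131072 → NEW=0, ERR=5029009/131072
(1,4): OLD=854004019/8388608 → NEW=0, ERR=854004019/8388608
(1,5): OLD=15830391669/134217728 → NEW=0, ERR=15830391669/134217728
(2,0): OLD=2070235/16384 → NEW=0, ERR=2070235/16384
(2,1): OLD=81758041/524288 → NEW=255, ERR=-51935399/524288
(2,2): OLD=86956747/8388608 → NEW=0, ERR=86956747/8388608
(2,3): OLD=7227686067/67108864 → NEW=0, ERR=7227686067/67108864
(2,4): OLD=385357563929/2147483648 → NEW=255, ERR=-162250766311/2147483648
(2,5): OLD=3476037189695/34359738368 → NEW=0, ERR=3476037189695/34359738368
(3,0): OLD=1047846635/8388608 → NEW=0, ERR=1047846635/8388608
(3,1): OLD=9766655311/67108864 → NEW=255, ERR=-7346105009/67108864
(3,2): OLD=44211844029/536870912 → NEW=0, ERR=44211844029/536870912
(3,3): OLD=5503282822103/34359738368 → NEW=255, ERR=-3258450461737/34359738368
(3,4): OLD=22704840796343/274877906944 → NEW=0, ERR=22704840796343/274877906944
(3,5): OLD=787380670362457/4398046511104 → NEW=255, ERR=-334121189969063/4398046511104
(4,0): OLD=169125663909/1073741824 → NEW=255, ERR=-104678501211/1073741824
(4,1): OLD=1535678817569/17179869184 → NEW=0, ERR=1535678817569/17179869184
(4,2): OLD=101275573585299/549755813888 → NEW=255, ERR=-38912158956141/549755813888
(4,3): OLD=835913381429887/8796093022208 → NEW=0, ERR=835913381429887/8796093022208
(4,4): OLD=27615163504348911/140737488355328 → NEW=255, ERR=-8272896026259729/140737488355328
(4,5): OLD=231269788520590889/2251799813685248 → NEW=0, ERR=231269788520590889/2251799813685248
(5,0): OLD=40762977280755/274877906944 → NEW=255, ERR=-29330888989965/274877906944
(5,1): OLD=1063323085994147/8796093022208 → NEW=0, ERR=1063323085994147/8796093022208
(5,2): OLD=15493359825668593/70368744177664 → NEW=255, ERR=-2450669939635727/70368744177664
(5,3): OLD=369330459846005419/2251799813685248 → NEW=255, ERR=-204878492643732821/2251799813685248
(5,4): OLD=617089694228098779/4503599627370496 → NEW=255, ERR=-531328210751377701/4503599627370496
(5,5): OLD=10794631505667486583/72057594037927936 → NEW=255, ERR=-7580054974004137097/72057594037927936
(6,0): OLD=26081574737232329/140737488355328 → NEW=255, ERR=-9806484793376311/140737488355328
(6,1): OLD=410037383498047765/2251799813685248 → NEW=255, ERR=-164171568991690475/2251799813685248
(6,2): OLD=1231427423845985869/9007199254740992 → NEW=255, ERR=-1065408386112967091/9007199254740992
(6,3): OLD=13910069230799964953/144115188075855872 → NEW=0, ERR=13910069230799964953/144115188075855872
(6,4): OLD=403404804318825920025/2305843009213693952 → NEW=255, ERR=-184585163030666037735/2305843009213693952
(6,5): OLD=4306604743344438237967/36893488147419103232 → NEW=0, ERR=4306604743344438237967/36893488147419103232
Output grid:
  Row 0: ......  (6 black, running=6)
  Row 1: ..#...  (5 black, running=11)
  Row 2: .#..#.  (4 black, running=15)
  Row 3: .#.#.#  (3 black, running=18)
  Row 4: #.#.#.  (3 black, running=21)
  Row 5: #.####  (1 black, running=22)
  Row 6: ###.#.  (2 black, running=24)

Answer: 24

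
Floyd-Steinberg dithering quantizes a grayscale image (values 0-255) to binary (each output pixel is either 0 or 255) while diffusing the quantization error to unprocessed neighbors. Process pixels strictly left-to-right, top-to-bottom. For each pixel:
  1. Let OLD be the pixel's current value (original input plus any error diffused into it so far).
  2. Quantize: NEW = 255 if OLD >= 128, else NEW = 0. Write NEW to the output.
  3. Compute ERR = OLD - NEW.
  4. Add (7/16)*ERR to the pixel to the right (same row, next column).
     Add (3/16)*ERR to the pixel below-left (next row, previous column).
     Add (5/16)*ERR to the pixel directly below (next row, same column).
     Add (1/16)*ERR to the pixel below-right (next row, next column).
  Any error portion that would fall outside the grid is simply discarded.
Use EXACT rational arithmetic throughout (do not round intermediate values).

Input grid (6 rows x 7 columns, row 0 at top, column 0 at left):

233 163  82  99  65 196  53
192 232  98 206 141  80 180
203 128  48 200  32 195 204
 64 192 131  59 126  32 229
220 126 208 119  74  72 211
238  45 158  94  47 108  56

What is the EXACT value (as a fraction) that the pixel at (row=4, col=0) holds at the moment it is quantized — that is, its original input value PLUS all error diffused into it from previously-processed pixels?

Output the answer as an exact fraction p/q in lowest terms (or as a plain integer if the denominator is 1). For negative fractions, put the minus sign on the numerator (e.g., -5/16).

(0,0): OLD=233 → NEW=255, ERR=-22
(0,1): OLD=1227/8 → NEW=255, ERR=-813/8
(0,2): OLD=4805/128 → NEW=0, ERR=4805/128
(0,3): OLD=236387/2048 → NEW=0, ERR=236387/2048
(0,4): OLD=3784629/32768 → NEW=0, ERR=3784629/32768
(0,5): OLD=129252851/524288 → NEW=255, ERR=-4440589/524288
(0,6): OLD=413512101/8388608 → NEW=0, ERR=413512101/8388608
(1,0): OLD=21257/128 → NEW=255, ERR=-11383/128
(1,1): OLD=171007/1024 → NEW=255, ERR=-90113/1024
(1,2): OLD=2835115/32768 → NEW=0, ERR=2835115/32768
(1,3): OLD=39836015/131072 → NEW=255, ERR=6412655/131072
(1,4): OLD=1712311693/8388608 → NEW=255, ERR=-426783347/8388608
(1,5): OLD=4802044509/67108864 → NEW=0, ERR=4802044509/67108864
(1,6): OLD=242859928531/1073741824 → NEW=255, ERR=-30944236589/1073741824
(2,0): OLD=2600293/16384 → NEW=255, ERR=-1577627/16384
(2,1): OLD=36195303/524288 → NEW=0, ERR=36195303/524288
(2,2): OLD=913643509/8388608 → NEW=0, ERR=913643509/8388608
(2,3): OLD=17368269581/67108864 → NEW=255, ERR=255509261/67108864
(2,4): OLD=18383191101/536870912 → NEW=0, ERR=18383191101/536870912
(2,5): OLD=3844141748831/17179869184 → NEW=255, ERR=-536724893089/17179869184
(2,6): OLD=51071803232137/274877906944 → NEW=255, ERR=-19022063038583/274877906944
(3,0): OLD=393036501/8388608 → NEW=0, ERR=393036501/8388608
(3,1): OLD=16674934513/67108864 → NEW=255, ERR=-437825807/67108864
(3,2): OLD=89770332611/536870912 → NEW=255, ERR=-47131749949/536870912
(3,3): OLD=75181754901/2147483648 → NEW=0, ERR=75181754901/2147483648
(3,4): OLD=40241340817109/274877906944 → NEW=255, ERR=-29852525453611/274877906944
(3,5): OLD=-79411088269553/2199023255552 → NEW=0, ERR=-79411088269553/2199023255552
(3,6): OLD=6671760282596945/35184372088832 → NEW=255, ERR=-2300254600055215/35184372088832
(4,0): OLD=250631183899/1073741824 → NEW=255, ERR=-23172981221/1073741824
Target (4,0): original=220, with diffused error = 250631183899/1073741824

Answer: 250631183899/1073741824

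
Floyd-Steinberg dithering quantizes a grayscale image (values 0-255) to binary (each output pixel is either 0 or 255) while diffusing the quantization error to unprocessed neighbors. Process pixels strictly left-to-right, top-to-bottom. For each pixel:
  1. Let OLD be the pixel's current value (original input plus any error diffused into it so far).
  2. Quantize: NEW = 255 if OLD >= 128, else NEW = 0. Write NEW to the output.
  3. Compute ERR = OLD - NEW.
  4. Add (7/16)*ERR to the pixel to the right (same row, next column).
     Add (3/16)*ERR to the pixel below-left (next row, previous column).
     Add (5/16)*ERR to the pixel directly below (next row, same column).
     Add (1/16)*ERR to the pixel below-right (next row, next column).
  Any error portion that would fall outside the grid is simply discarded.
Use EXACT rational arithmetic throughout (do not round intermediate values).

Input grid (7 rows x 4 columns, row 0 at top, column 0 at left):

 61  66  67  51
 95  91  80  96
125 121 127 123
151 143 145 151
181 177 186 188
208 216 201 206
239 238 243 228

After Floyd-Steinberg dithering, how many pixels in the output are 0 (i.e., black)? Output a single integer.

Answer: 11

Derivation:
(0,0): OLD=61 → NEW=0, ERR=61
(0,1): OLD=1483/16 → NEW=0, ERR=1483/16
(0,2): OLD=27533/256 → NEW=0, ERR=27533/256
(0,3): OLD=401627/4096 → NEW=0, ERR=401627/4096
(1,0): OLD=33649/256 → NEW=255, ERR=-31631/256
(1,1): OLD=184087/2048 → NEW=0, ERR=184087/2048
(1,2): OLD=11607267/65536 → NEW=255, ERR=-5104413/65536
(1,3): OLD=104111013/1048576 → NEW=0, ERR=104111013/1048576
(2,0): OLD=3383021/32768 → NEW=0, ERR=3383021/32768
(2,1): OLD=180283135/1048576 → NEW=255, ERR=-87103745/1048576
(2,2): OLD=189901595/2097152 → NEW=0, ERR=189901595/2097152
(2,3): OLD=6334275215/33554432 → NEW=255, ERR=-2222104945/33554432
(3,0): OLD=2813331741/16777216 → NEW=255, ERR=-1464858339/16777216
(3,1): OLD=27453707267/268435456 → NEW=0, ERR=27453707267/268435456
(3,2): OLD=860854152189/4294967296 → NEW=255, ERR=-234362508291/4294967296
(3,3): OLD=7702874730859/68719476736 → NEW=0, ERR=7702874730859/68719476736
(4,0): OLD=742561535257/4294967296 → NEW=255, ERR=-352655125223/4294967296
(4,1): OLD=5406483413707/34359738368 → NEW=255, ERR=-3355249870133/34359738368
(4,2): OLD=168923437174123/1099511627776 → NEW=255, ERR=-111452027908757/1099511627776
(4,3): OLD=3083399957335133/17592186044416 → NEW=255, ERR=-1402607483990947/17592186044416
(5,0): OLD=90177254669385/549755813888 → NEW=255, ERR=-50010477872055/549755813888
(5,1): OLD=2138289720380447/17592186044416 → NEW=0, ERR=2138289720380447/17592186044416
(5,2): OLD=1771957054478859/8796093022208 → NEW=255, ERR=-471046666184181/8796093022208
(5,3): OLD=42592922009321755/281474976710656 → NEW=255, ERR=-29183197051895525/281474976710656
(6,0): OLD=65685712135459325/281474976710656 → NEW=255, ERR=-6090406925757955/281474976710656
(6,1): OLD=1129461195840134587/4503599627370496 → NEW=255, ERR=-18956709139341893/4503599627370496
(6,2): OLD=15318027631736001069/72057594037927936 → NEW=255, ERR=-3056658847935622611/72057594037927936
(6,3): OLD=200256184599004669499/1152921504606846976 → NEW=255, ERR=-93738799075741309381/1152921504606846976
Output grid:
  Row 0: ....  (4 black, running=4)
  Row 1: #.#.  (2 black, running=6)
  Row 2: .#.#  (2 black, running=8)
  Row 3: #.#.  (2 black, running=10)
  Row 4: ####  (0 black, running=10)
  Row 5: #.##  (1 black, running=11)
  Row 6: ####  (0 black, running=11)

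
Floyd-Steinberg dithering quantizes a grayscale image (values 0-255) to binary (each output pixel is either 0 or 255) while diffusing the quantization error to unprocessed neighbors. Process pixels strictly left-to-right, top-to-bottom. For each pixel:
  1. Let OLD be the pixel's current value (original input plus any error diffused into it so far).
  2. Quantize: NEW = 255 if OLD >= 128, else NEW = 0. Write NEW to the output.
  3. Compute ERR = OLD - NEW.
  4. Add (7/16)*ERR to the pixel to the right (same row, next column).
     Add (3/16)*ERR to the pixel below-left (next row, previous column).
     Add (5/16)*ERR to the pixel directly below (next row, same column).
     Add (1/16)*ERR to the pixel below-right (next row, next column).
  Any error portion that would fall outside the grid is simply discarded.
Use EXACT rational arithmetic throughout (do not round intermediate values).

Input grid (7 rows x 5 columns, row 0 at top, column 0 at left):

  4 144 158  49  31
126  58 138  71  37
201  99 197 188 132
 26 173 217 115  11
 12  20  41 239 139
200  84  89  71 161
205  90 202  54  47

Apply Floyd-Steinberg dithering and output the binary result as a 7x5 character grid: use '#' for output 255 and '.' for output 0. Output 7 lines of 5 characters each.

(0,0): OLD=4 → NEW=0, ERR=4
(0,1): OLD=583/4 → NEW=255, ERR=-437/4
(0,2): OLD=7053/64 → NEW=0, ERR=7053/64
(0,3): OLD=99547/1024 → NEW=0, ERR=99547/1024
(0,4): OLD=1204733/16384 → NEW=0, ERR=1204733/16384
(1,0): OLD=6833/64 → NEW=0, ERR=6833/64
(1,1): OLD=46839/512 → NEW=0, ERR=46839/512
(1,2): OLD=3667747/16384 → NEW=255, ERR=-510173/16384
(1,3): OLD=7106135/65536 → NEW=0, ERR=7106135/65536
(1,4): OLD=119005925/1048576 → NEW=0, ERR=119005925/1048576
(2,0): OLD=2060429/8192 → NEW=255, ERR=-28531/8192
(2,1): OLD=33265791/262144 → NEW=0, ERR=33265791/262144
(2,2): OLD=1127579773/4194304 → NEW=255, ERR=58032253/4194304
(2,3): OLD=16594122215/67108864 → NEW=255, ERR=-518638105/67108864
(2,4): OLD=183462032273/1073741824 → NEW=255, ERR=-90342132847/1073741824
(3,0): OLD=204284317/4194304 → NEW=0, ERR=204284317/4194304
(3,1): OLD=7930287929/33554432 → NEW=255, ERR=-626092231/33554432
(3,2): OLD=235839392995/1073741824 → NEW=255, ERR=-37964772125/1073741824
(3,3): OLD=176533795139/2147483648 → NEW=0, ERR=176533795139/2147483648
(3,4): OLD=693675940191/34359738368 → NEW=0, ERR=693675940191/34359738368
(4,0): OLD=12735546931/536870912 → NEW=0, ERR=12735546931/536870912
(4,1): OLD=360122752531/17179869184 → NEW=0, ERR=360122752531/17179869184
(4,2): OLD=14669923543485/274877906944 → NEW=0, ERR=14669923543485/274877906944
(4,3): OLD=1273733450747795/4398046511104 → NEW=255, ERR=152231590416275/4398046511104
(4,4): OLD=11652370387776133/70368744177664 → NEW=255, ERR=-6291659377528187/70368744177664
(5,0): OLD=58093637155353/274877906944 → NEW=255, ERR=-12000229115367/274877906944
(5,1): OLD=182387246993387/2199023255552 → NEW=0, ERR=182387246993387/2199023255552
(5,2): OLD=10538719769095075/70368744177664 → NEW=255, ERR=-7405309996209245/70368744177664
(5,3): OLD=6290193235052797/281474976710656 → NEW=0, ERR=6290193235052797/281474976710656
(5,4): OLD=653020526888097295/4503599627370496 → NEW=255, ERR=-495397378091379185/4503599627370496
(6,0): OLD=7279948854576041/35184372088832 → NEW=255, ERR=-1692066028076119/35184372088832
(6,1): OLD=81536038099550727/1125899906842624 → NEW=0, ERR=81536038099550727/1125899906842624
(6,2): OLD=3786100555196723965/18014398509481984 → NEW=255, ERR=-807571064721181955/18014398509481984
(6,3): OLD=4083776798234938591/288230376151711744 → NEW=0, ERR=4083776798234938591/288230376151711744
(6,4): OLD=93249677337184526553/4611686018427387904 → NEW=0, ERR=93249677337184526553/4611686018427387904
Row 0: .#...
Row 1: ..#..
Row 2: #.###
Row 3: .##..
Row 4: ...##
Row 5: #.#.#
Row 6: #.#..

Answer: .#...
..#..
#.###
.##..
...##
#.#.#
#.#..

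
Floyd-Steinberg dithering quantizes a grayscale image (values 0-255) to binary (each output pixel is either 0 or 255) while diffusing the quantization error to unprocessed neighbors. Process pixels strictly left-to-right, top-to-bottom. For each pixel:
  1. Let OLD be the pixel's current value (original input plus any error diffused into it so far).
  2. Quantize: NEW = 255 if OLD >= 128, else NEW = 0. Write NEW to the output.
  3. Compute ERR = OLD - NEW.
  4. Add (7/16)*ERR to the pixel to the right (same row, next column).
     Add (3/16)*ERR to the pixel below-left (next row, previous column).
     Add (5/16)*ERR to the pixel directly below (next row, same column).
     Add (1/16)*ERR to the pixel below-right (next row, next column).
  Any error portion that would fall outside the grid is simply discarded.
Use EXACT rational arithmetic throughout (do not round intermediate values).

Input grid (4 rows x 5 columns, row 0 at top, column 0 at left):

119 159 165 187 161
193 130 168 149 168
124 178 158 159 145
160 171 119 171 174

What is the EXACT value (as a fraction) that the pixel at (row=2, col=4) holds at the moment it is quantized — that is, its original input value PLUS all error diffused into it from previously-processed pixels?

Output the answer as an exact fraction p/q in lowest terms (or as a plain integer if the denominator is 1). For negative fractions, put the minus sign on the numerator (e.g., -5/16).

(0,0): OLD=119 → NEW=0, ERR=119
(0,1): OLD=3377/16 → NEW=255, ERR=-703/16
(0,2): OLD=37319/256 → NEW=255, ERR=-27961/256
(0,3): OLD=570225/4096 → NEW=255, ERR=-474255/4096
(0,4): OLD=7231511/65536 → NEW=0, ERR=7231511/65536
(1,0): OLD=56819/256 → NEW=255, ERR=-8461/256
(1,1): OLD=181797/2048 → NEW=0, ERR=181797/2048
(1,2): OLD=9715593/65536 → NEW=255, ERR=-6996087/65536
(1,3): OLD=20965333/262144 → NEW=0, ERR=20965333/262144
(1,4): OLD=965678303/4194304 → NEW=255, ERR=-103869217/4194304
(2,0): OLD=4270183/32768 → NEW=255, ERR=-4085657/32768
(2,1): OLD=135380573/1048576 → NEW=255, ERR=-132006307/1048576
(2,2): OLD=1511733079/16777216 → NEW=0, ERR=1511733079/16777216
(2,3): OLD=56934846741/268435456 → NEW=255, ERR=-11516194539/268435456
(2,4): OLD=530387247699/4294967296 → NEW=0, ERR=530387247699/4294967296
Target (2,4): original=145, with diffused error = 530387247699/4294967296

Answer: 530387247699/4294967296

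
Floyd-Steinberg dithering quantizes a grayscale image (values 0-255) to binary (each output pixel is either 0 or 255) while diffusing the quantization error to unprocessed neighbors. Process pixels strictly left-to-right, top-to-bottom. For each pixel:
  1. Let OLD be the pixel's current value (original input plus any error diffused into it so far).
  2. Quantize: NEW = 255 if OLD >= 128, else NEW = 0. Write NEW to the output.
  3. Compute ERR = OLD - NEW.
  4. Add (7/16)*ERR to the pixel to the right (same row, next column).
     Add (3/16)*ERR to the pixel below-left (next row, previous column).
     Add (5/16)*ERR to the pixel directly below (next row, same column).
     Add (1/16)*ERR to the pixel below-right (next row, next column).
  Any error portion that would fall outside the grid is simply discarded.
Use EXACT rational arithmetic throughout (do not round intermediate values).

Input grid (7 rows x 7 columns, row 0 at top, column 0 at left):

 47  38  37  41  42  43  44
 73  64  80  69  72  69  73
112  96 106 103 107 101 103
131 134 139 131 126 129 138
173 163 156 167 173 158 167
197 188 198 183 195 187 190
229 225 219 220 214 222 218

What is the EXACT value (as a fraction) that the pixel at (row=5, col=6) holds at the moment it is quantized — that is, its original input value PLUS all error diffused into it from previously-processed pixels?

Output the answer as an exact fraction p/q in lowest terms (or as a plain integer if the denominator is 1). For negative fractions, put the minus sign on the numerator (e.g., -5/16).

(0,0): OLD=47 → NEW=0, ERR=47
(0,1): OLD=937/16 → NEW=0, ERR=937/16
(0,2): OLD=16031/256 → NEW=0, ERR=16031/256
(0,3): OLD=280153/4096 → NEW=0, ERR=280153/4096
(0,4): OLD=4713583/65536 → NEW=0, ERR=4713583/65536
(0,5): OLD=78083849/1048576 → NEW=0, ERR=78083849/1048576
(0,6): OLD=1284784447/16777216 → NEW=0, ERR=1284784447/16777216
(1,0): OLD=25259/256 → NEW=0, ERR=25259/256
(1,1): OLD=287021/2048 → NEW=255, ERR=-235219/2048
(1,2): OLD=4312625/65536 → NEW=0, ERR=4312625/65536
(1,3): OLD=35799261/262144 → NEW=255, ERR=-31047459/262144
(1,4): OLD=1021688055/16777216 → NEW=0, ERR=1021688055/16777216
(1,5): OLD=18490800679/134217728 → NEW=255, ERR=-15734719961/134217728
(1,6): OLD=108009377129/2147483648 → NEW=0, ERR=108009377129/2147483648
(2,0): OLD=3974719/32768 → NEW=0, ERR=3974719/32768
(2,1): OLD=138078501/1048576 → NEW=255, ERR=-129308379/1048576
(2,2): OLD=725234607/16777216 → NEW=0, ERR=725234607/16777216
(2,3): OLD=13479701751/134217728 → NEW=0, ERR=13479701751/134217728
(2,4): OLD=150952862951/1073741824 → NEW=255, ERR=-122851302169/1073741824
(2,5): OLD=946441950349/34359738368 → NEW=0, ERR=946441950349/34359738368
(2,6): OLD=67862604343211/549755813888 → NEW=0, ERR=67862604343211/549755813888
(3,0): OLD=2445845199/16777216 → NEW=255, ERR=-1832344881/16777216
(3,1): OLD=8505013283/134217728 → NEW=0, ERR=8505013283/134217728
(3,2): OLD=205466168537/1073741824 → NEW=255, ERR=-68337996583/1073741824
(3,3): OLD=497311516351/4294967296 → NEW=0, ERR=497311516351/4294967296
(3,4): OLD=83752598617807/549755813888 → NEW=255, ERR=-56435133923633/549755813888
(3,5): OLD=478026682373213/4398046511104 → NEW=0, ERR=478026682373213/4398046511104
(3,6): OLD=15892722216503235/70368744177664 → NEW=255, ERR=-2051307548801085/70368744177664
(4,0): OLD=323735915713/2147483648 → NEW=255, ERR=-223872414527/2147483648
(4,1): OLD=4069363390669/34359738368 → NEW=0, ERR=4069363390669/34359738368
(4,2): OLD=117426131040803/549755813888 → NEW=255, ERR=-22761601500637/549755813888
(4,3): OLD=711800619323761/4398046511104 → NEW=255, ERR=-409701241007759/4398046511104
(4,4): OLD=4495902869299651/35184372088832 → NEW=0, ERR=4495902869299651/35184372088832
(4,5): OLD=265699340252558467/1125899906842624 → NEW=255, ERR=-21405135992310653/1125899906842624
(4,6): OLD=2816838825920772485/18014398509481984 → NEW=255, ERR=-1776832793997133435/18014398509481984
(5,0): OLD=102600192345783/549755813888 → NEW=255, ERR=-37587540195657/549755813888
(5,1): OLD=795252817719101/4398046511104 → NEW=255, ERR=-326249042612419/4398046511104
(5,2): OLD=5015289389923707/35184372088832 → NEW=255, ERR=-3956725492728453/35184372088832
(5,3): OLD=35482839749274375/281474976710656 → NEW=0, ERR=35482839749274375/281474976710656
(5,4): OLD=5056572755741695277/18014398509481984 → NEW=255, ERR=462901135823789357/18014398509481984
(5,5): OLD=26199190649420895197/144115188075855872 → NEW=255, ERR=-10550182309922352163/144115188075855872
(5,6): OLD=290445726414244284755/2305843009213693952 → NEW=0, ERR=290445726414244284755/2305843009213693952
Target (5,6): original=190, with diffused error = 290445726414244284755/2305843009213693952

Answer: 290445726414244284755/2305843009213693952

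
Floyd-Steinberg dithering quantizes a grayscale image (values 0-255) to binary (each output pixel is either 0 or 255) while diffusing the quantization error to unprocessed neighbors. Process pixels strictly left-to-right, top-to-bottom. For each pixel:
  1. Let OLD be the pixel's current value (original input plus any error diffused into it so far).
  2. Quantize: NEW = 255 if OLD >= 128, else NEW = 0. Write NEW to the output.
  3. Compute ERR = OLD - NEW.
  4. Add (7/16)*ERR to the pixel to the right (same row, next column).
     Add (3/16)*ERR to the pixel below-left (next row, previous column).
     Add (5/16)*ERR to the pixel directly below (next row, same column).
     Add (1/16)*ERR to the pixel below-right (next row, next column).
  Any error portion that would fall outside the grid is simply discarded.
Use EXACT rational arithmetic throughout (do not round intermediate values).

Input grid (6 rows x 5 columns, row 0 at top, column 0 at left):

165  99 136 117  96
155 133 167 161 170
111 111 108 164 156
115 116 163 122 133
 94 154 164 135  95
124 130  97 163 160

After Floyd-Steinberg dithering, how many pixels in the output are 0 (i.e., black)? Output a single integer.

Answer: 14

Derivation:
(0,0): OLD=165 → NEW=255, ERR=-90
(0,1): OLD=477/8 → NEW=0, ERR=477/8
(0,2): OLD=20747/128 → NEW=255, ERR=-11893/128
(0,3): OLD=156365/2048 → NEW=0, ERR=156365/2048
(0,4): OLD=4240283/32768 → NEW=255, ERR=-4115557/32768
(1,0): OLD=17671/128 → NEW=255, ERR=-14969/128
(1,1): OLD=79281/1024 → NEW=0, ERR=79281/1024
(1,2): OLD=6221957/32768 → NEW=255, ERR=-2133883/32768
(1,3): OLD=16647777/131072 → NEW=0, ERR=16647777/131072
(1,4): OLD=400746499/2097152 → NEW=255, ERR=-134027261/2097152
(2,0): OLD=1457707/16384 → NEW=0, ERR=1457707/16384
(2,1): OLD=81055113/524288 → NEW=255, ERR=-52638327/524288
(2,2): OLD=607155931/8388608 → NEW=0, ERR=607155931/8388608
(2,3): OLD=29434486369/134217728 → NEW=255, ERR=-4791034271/134217728
(2,4): OLD=275628809319/2147483648 → NEW=255, ERR=-271979520921/2147483648
(3,0): OLD=1040008059/8388608 → NEW=0, ERR=1040008059/8388608
(3,1): OLD=10603030239/67108864 → NEW=255, ERR=-6509730081/67108864
(3,2): OLD=279627573445/2147483648 → NEW=255, ERR=-267980756795/2147483648
(3,3): OLD=159029174653/4294967296 → NEW=0, ERR=159029174653/4294967296
(3,4): OLD=7379786322577/68719476736 → NEW=0, ERR=7379786322577/68719476736
(4,0): OLD=123002863573/1073741824 → NEW=0, ERR=123002863573/1073741824
(4,1): OLD=5434182778453/34359738368 → NEW=255, ERR=-3327550505387/34359738368
(4,2): OLD=45912357786523/549755813888 → NEW=0, ERR=45912357786523/549755813888
(4,3): OLD=1719149532283989/8796093022208 → NEW=255, ERR=-523854188379051/8796093022208
(4,4): OLD=14751837071241427/140737488355328 → NEW=0, ERR=14751837071241427/140737488355328
(5,0): OLD=77867527577631/549755813888 → NEW=255, ERR=-62320204963809/549755813888
(5,1): OLD=320880578609181/4398046511104 → NEW=0, ERR=320880578609181/4398046511104
(5,2): OLD=19393437599400965/140737488355328 → NEW=255, ERR=-16494621931207675/140737488355328
(5,3): OLD=66420438962247947/562949953421312 → NEW=0, ERR=66420438962247947/562949953421312
(5,4): OLD=2167605026862863625/9007199254740992 → NEW=255, ERR=-129230783096089335/9007199254740992
Output grid:
  Row 0: #.#.#  (2 black, running=2)
  Row 1: #.#.#  (2 black, running=4)
  Row 2: .#.##  (2 black, running=6)
  Row 3: .##..  (3 black, running=9)
  Row 4: .#.#.  (3 black, running=12)
  Row 5: #.#.#  (2 black, running=14)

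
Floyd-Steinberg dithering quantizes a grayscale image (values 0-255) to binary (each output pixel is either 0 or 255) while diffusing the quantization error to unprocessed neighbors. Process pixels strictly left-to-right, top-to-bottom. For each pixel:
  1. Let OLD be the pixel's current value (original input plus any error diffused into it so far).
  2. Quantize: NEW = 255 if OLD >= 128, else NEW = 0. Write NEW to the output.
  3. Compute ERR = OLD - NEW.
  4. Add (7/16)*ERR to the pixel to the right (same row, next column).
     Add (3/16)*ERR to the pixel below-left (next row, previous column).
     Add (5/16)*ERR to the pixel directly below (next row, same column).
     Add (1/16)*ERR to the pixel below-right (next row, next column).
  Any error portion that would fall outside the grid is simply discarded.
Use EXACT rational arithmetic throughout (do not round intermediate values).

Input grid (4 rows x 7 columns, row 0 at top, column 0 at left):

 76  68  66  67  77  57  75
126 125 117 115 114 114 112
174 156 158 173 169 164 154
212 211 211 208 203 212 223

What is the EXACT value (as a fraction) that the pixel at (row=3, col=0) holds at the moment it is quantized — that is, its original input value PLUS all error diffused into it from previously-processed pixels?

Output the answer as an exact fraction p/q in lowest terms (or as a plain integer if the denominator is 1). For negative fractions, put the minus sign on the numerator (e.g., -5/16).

Answer: 970595971/4194304

Derivation:
(0,0): OLD=76 → NEW=0, ERR=76
(0,1): OLD=405/4 → NEW=0, ERR=405/4
(0,2): OLD=7059/64 → NEW=0, ERR=7059/64
(0,3): OLD=118021/1024 → NEW=0, ERR=118021/1024
(0,4): OLD=2087715/16384 → NEW=0, ERR=2087715/16384
(0,5): OLD=29556213/262144 → NEW=0, ERR=29556213/262144
(0,6): OLD=521466291/4194304 → NEW=0, ERR=521466291/4194304
(1,0): OLD=10799/64 → NEW=255, ERR=-5521/64
(1,1): OLD=73897/512 → NEW=255, ERR=-56663/512
(1,2): OLD=2146109/16384 → NEW=255, ERR=-2031811/16384
(1,3): OLD=8358953/65536 → NEW=0, ERR=8358953/65536
(1,4): OLD=998100555/4194304 → NEW=255, ERR=-71446965/4194304
(1,5): OLD=5806816347/33554432 → NEW=255, ERR=-2749563813/33554432
(1,6): OLD=65524442357/536870912 → NEW=0, ERR=65524442357/536870912
(2,0): OLD=1034579/8192 → NEW=0, ERR=1034579/8192
(2,1): OLD=38803681/262144 → NEW=255, ERR=-28043039/262144
(2,2): OLD=375149859/4194304 → NEW=0, ERR=375149859/4194304
(2,3): OLD=8088131467/33554432 → NEW=255, ERR=-468248693/33554432
(2,4): OLD=40313328587/268435456 → NEW=255, ERR=-28137712693/268435456
(2,5): OLD=982284305897/8589934592 → NEW=0, ERR=982284305897/8589934592
(2,6): OLD=32579656028399/137438953472 → NEW=255, ERR=-2467277106961/137438953472
(3,0): OLD=970595971/4194304 → NEW=255, ERR=-98951549/4194304
Target (3,0): original=212, with diffused error = 970595971/4194304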